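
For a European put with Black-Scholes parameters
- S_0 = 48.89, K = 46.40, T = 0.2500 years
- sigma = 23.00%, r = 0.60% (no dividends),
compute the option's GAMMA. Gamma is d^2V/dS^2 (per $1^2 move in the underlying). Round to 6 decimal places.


Answer: Gamma = 0.061819

Derivation:
d1 = 0.5250949336; d2 = 0.4100949336
phi(d1) = 0.3475659396; exp(-qT) = 1.0000000000; exp(-rT) = 0.9985011244
Gamma = exp(-qT) * phi(d1) / (S * sigma * sqrt(T)) = 1.0000000000 * 0.3475659396 / (48.8900 * 0.2300 * 0.5000000000) = 0.061819


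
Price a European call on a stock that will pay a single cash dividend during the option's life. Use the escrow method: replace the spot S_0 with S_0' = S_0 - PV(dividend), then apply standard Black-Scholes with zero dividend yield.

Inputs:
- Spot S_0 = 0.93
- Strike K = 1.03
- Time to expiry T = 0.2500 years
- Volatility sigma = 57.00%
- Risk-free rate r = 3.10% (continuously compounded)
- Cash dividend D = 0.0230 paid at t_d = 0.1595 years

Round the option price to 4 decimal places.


Answer: Price = 0.0612

Derivation:
PV(D) = D * exp(-r * t_d) = 0.0230 * 0.99506770 = 0.02288656
S_0' = S_0 - PV(D) = 0.9300 - 0.02288656 = 0.90711344
d1 = (ln(S_0'/K) + (r + sigma^2/2)*T) / (sigma*sqrt(T)) = -0.27608444
d2 = d1 - sigma*sqrt(T) = -0.56108444
exp(-rT) = 0.99227995
N(d1) = 0.39124161; N(d2) = 0.28736999
C = S_0' * N(d1) - K * exp(-rT) * N(d2) = 0.90711344 * 0.39124161 - 1.0300 * 0.99227995 * 0.28736999 = 0.0612


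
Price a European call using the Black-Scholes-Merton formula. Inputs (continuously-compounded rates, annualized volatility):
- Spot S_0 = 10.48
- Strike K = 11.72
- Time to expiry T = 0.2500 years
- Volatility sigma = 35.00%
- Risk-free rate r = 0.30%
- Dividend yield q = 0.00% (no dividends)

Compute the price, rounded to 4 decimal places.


d1 = (ln(S/K) + (r - q + 0.5*sigma^2) * T) / (sigma * sqrt(T)) = -0.54723203
d2 = d1 - sigma * sqrt(T) = -0.72223203
exp(-rT) = 0.99925028; exp(-qT) = 1.00000000
C = S_0 * exp(-qT) * N(d1) - K * exp(-rT) * N(d2)
N(d1) = 0.29210967; N(d2) = 0.23507592
C = 10.4800 * 1.00000000 * 0.29210967 - 11.7200 * 0.99925028 * 0.23507592 = 0.3083

Answer: Price = 0.3083


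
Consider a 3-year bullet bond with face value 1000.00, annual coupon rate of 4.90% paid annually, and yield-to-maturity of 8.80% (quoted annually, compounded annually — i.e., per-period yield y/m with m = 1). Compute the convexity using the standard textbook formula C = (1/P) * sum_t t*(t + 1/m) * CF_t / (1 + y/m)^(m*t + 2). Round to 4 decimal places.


Coupon per period c = face * coupon_rate / m = 49.000000
Periods per year m = 1; per-period yield y/m = 0.088000
Number of cashflows N = 3
Cashflows (t years, CF_t, discount factor 1/(1+y/m)^(m*t), PV):
  t = 1.0000: CF_t = 49.000000, DF = 0.919118, PV = 45.036765
  t = 2.0000: CF_t = 49.000000, DF = 0.844777, PV = 41.394085
  t = 3.0000: CF_t = 1049.000000, DF = 0.776450, PV = 814.495712
Price P = sum_t PV_t = 900.926562
Convexity numerator sum_t t*(t + 1/m) * CF_t / (1+y/m)^(m*t + 2):
  t = 1.0000: term = 76.092068
  t = 2.0000: term = 209.812689
  t = 3.0000: term = 8256.809361
Convexity = (1/P) * sum = 8542.714118 / 900.926562 = 9.482143

Answer: Convexity = 9.4821


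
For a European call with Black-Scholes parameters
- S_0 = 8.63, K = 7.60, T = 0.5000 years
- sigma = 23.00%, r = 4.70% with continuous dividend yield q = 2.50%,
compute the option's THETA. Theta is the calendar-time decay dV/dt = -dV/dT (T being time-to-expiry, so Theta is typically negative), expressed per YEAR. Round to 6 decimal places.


Answer: Theta = -0.454825

Derivation:
d1 = 0.9304372829; d2 = 0.7678027232
phi(d1) = 0.2587752636; exp(-qT) = 0.9875778005; exp(-rT) = 0.9767739747
Theta = -S*exp(-qT)*phi(d1)*sigma/(2*sqrt(T)) - r*K*exp(-rT)*N(d2) + q*S*exp(-qT)*N(d1)
N(d1) = 0.8239276388; N(d2) = 0.7786978018; sqrt(T) = 0.7071067812
Term 1 = -8.6300 * 0.9875778005 * 0.2587752636 * 0.2300 / (2 * 0.7071067812) = -0.3586887144
Term 2 = -0.0470 * 7.6000 * 0.9767739747 * 0.7786978018 = -0.2716905160
Term 3 = 0.0250 * 8.6300 * 0.9875778005 * 0.8239276388 = 0.1755541882
Theta = -0.3586887144 + (-0.2716905160) + (0.1755541882) = -0.454825


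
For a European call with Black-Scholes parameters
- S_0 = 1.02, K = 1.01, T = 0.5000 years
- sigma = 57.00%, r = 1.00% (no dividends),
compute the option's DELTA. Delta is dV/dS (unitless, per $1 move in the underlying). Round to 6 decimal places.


Answer: Delta = 0.594205

Derivation:
d1 = 0.2383751152; d2 = -0.1646757501
phi(d1) = 0.3877672925; exp(-qT) = 1.0000000000; exp(-rT) = 0.9950124792
N(d1) = 0.5942049168
Delta = exp(-qT) * N(d1) = 1.0000000000 * 0.5942049168 = 0.594205


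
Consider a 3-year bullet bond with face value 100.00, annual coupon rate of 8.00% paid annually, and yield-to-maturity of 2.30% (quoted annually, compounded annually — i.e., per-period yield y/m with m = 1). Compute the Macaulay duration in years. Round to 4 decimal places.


Coupon per period c = face * coupon_rate / m = 8.000000
Periods per year m = 1; per-period yield y/m = 0.023000
Number of cashflows N = 3
Cashflows (t years, CF_t, discount factor 1/(1+y/m)^(m*t), PV):
  t = 1.0000: CF_t = 8.000000, DF = 0.977517, PV = 7.820137
  t = 2.0000: CF_t = 8.000000, DF = 0.955540, PV = 7.644318
  t = 3.0000: CF_t = 108.000000, DF = 0.934056, PV = 100.878091
Price P = sum_t PV_t = 116.342545
Macaulay numerator sum_t t * PV_t:
  t * PV_t at t = 1.0000: 7.820137
  t * PV_t at t = 2.0000: 15.288635
  t * PV_t at t = 3.0000: 302.634272
Macaulay duration D = (sum_t t * PV_t) / P = 325.743044 / 116.342545 = 2.799862

Answer: Macaulay duration = 2.7999 years


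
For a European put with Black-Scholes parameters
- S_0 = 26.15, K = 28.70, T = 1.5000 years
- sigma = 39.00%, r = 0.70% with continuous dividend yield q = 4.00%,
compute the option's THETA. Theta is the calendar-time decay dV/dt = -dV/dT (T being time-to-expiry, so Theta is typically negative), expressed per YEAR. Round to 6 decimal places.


Answer: Theta = -1.937406

Derivation:
d1 = -0.0596103893; d2 = -0.5372608892
phi(d1) = 0.3982341092; exp(-qT) = 0.9417645336; exp(-rT) = 0.9895549326
Theta = -S*exp(-qT)*phi(d1)*sigma/(2*sqrt(T)) + r*K*exp(-rT)*N(-d2) - q*S*exp(-qT)*N(-d1)
N(-d1) = 0.5237670282; N(-d2) = 0.7044562914; sqrt(T) = 1.2247448714
Term 1 = -26.1500 * 0.9417645336 * 0.3982341092 * 0.3900 / (2 * 1.2247448714) = -1.5614981039
Term 2 = 0.0070 * 28.7000 * 0.9895549326 * 0.7044562914 = 0.1400470280
Term 3 = -0.0400 * 26.1500 * 0.9417645336 * 0.5237670282 = -0.5159554107
Theta = -1.5614981039 + (0.1400470280) + (-0.5159554107) = -1.937406


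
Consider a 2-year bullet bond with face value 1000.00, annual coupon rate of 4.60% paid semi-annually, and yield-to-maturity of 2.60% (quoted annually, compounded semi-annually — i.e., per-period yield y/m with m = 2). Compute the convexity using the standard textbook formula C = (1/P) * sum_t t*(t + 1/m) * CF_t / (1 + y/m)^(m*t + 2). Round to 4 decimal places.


Coupon per period c = face * coupon_rate / m = 23.000000
Periods per year m = 2; per-period yield y/m = 0.013000
Number of cashflows N = 4
Cashflows (t years, CF_t, discount factor 1/(1+y/m)^(m*t), PV):
  t = 0.5000: CF_t = 23.000000, DF = 0.987167, PV = 22.704837
  t = 1.0000: CF_t = 23.000000, DF = 0.974498, PV = 22.413462
  t = 1.5000: CF_t = 23.000000, DF = 0.961992, PV = 22.125826
  t = 2.0000: CF_t = 1023.000000, DF = 0.949647, PV = 971.488921
Price P = sum_t PV_t = 1038.733047
Convexity numerator sum_t t*(t + 1/m) * CF_t / (1+y/m)^(m*t + 2):
  t = 0.5000: term = 11.062913
  t = 1.0000: term = 32.762823
  t = 1.5000: term = 64.684744
  t = 2.0000: term = 4733.571766
Convexity = (1/P) * sum = 4842.082246 / 1038.733047 = 4.661527

Answer: Convexity = 4.6615


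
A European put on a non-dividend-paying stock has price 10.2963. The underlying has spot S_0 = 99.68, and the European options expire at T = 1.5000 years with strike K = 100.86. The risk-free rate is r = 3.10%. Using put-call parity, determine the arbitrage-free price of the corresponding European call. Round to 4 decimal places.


Put-call parity: C - P = S_0 * exp(-qT) - K * exp(-rT).
S_0 * exp(-qT) = 99.6800 * 1.00000000 = 99.68000000
K * exp(-rT) = 100.8600 * 0.95456456 = 96.27738158
C = P + S*exp(-qT) - K*exp(-rT)
C = 10.2963 + 99.68000000 - 96.27738158 = 13.6989

Answer: Call price = 13.6989


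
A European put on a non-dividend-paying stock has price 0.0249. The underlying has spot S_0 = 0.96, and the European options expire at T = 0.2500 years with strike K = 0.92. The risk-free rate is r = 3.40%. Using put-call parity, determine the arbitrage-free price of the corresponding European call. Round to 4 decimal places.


Put-call parity: C - P = S_0 * exp(-qT) - K * exp(-rT).
S_0 * exp(-qT) = 0.9600 * 1.00000000 = 0.96000000
K * exp(-rT) = 0.9200 * 0.99153602 = 0.91221314
C = P + S*exp(-qT) - K*exp(-rT)
C = 0.0249 + 0.96000000 - 0.91221314 = 0.0727

Answer: Call price = 0.0727


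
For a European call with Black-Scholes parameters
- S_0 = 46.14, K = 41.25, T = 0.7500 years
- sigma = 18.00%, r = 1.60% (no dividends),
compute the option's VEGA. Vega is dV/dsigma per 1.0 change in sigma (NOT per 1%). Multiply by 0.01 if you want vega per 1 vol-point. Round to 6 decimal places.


d1 = 0.8735895902; d2 = 0.7177050175
phi(d1) = 0.2723906801; exp(-qT) = 1.0000000000; exp(-rT) = 0.9880717129
Vega = S * exp(-qT) * phi(d1) * sqrt(T) = 46.1400 * 1.0000000000 * 0.2723906801 * 0.8660254038 = 10.884299

Answer: Vega = 10.884299


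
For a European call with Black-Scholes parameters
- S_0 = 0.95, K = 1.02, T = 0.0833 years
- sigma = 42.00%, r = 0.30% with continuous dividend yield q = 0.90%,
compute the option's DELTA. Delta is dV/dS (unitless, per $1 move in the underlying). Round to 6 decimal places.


Answer: Delta = 0.297826

Derivation:
d1 = -0.5300200449; d2 = -0.6512393503
phi(d1) = 0.3466640384; exp(-qT) = 0.9992505810; exp(-rT) = 0.9997501312
N(d1) = 0.2980490165
Delta = exp(-qT) * N(d1) = 0.9992505810 * 0.2980490165 = 0.297826


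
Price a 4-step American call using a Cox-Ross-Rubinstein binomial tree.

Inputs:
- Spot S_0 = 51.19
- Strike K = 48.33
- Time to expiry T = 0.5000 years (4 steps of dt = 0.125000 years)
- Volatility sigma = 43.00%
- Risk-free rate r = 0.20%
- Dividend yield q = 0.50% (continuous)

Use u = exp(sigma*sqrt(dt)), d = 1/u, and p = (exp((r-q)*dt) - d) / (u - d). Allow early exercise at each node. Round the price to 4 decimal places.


dt = T/N = 0.125000
u = exp(sigma*sqrt(dt)) = 1.164193; d = 1/u = 0.858964
p = (exp((r-q)*dt) - d) / (u - d) = 0.460838
Discount per step: exp(-r*dt) = 0.999750
Stock lattice S(k, i) with i counting down-moves:
  k=0: S(0,0) = 51.1900
  k=1: S(1,0) = 59.5950; S(1,1) = 43.9704
  k=2: S(2,0) = 69.3801; S(2,1) = 51.1900; S(2,2) = 37.7690
  k=3: S(3,0) = 80.7718; S(3,1) = 59.5950; S(3,2) = 43.9704; S(3,3) = 32.4422
  k=4: S(4,0) = 94.0340; S(4,1) = 69.3801; S(4,2) = 51.1900; S(4,3) = 37.7690; S(4,4) = 27.8667
Terminal payoffs V(N, i) = max(S_T - K, 0):
  V(4,0) = 45.703964; V(4,1) = 21.050102; V(4,2) = 2.860000; V(4,3) = 0.000000; V(4,4) = 0.000000
Backward induction: V(k, i) = exp(-r*dt) * [p * V(k+1, i) + (1-p) * V(k+1, i+1)]; then take max(V_cont, immediate exercise) for American.
  V(3,0) = exp(-r*dt) * [p*45.703964 + (1-p)*21.050102] = 32.403429; exercise = 32.441815; V(3,0) = max -> 32.441815
  V(3,1) = exp(-r*dt) * [p*21.050102 + (1-p)*2.860000] = 11.239874; exercise = 11.265029; V(3,1) = max -> 11.265029
  V(3,2) = exp(-r*dt) * [p*2.860000 + (1-p)*0.000000] = 1.317666; exercise = 0.000000; V(3,2) = max -> 1.317666
  V(3,3) = exp(-r*dt) * [p*0.000000 + (1-p)*0.000000] = 0.000000; exercise = 0.000000; V(3,3) = max -> 0.000000
  V(2,0) = exp(-r*dt) * [p*32.441815 + (1-p)*11.265029] = 21.018834; exercise = 21.050102; V(2,0) = max -> 21.050102
  V(2,1) = exp(-r*dt) * [p*11.265029 + (1-p)*1.317666] = 5.900311; exercise = 2.860000; V(2,1) = max -> 5.900311
  V(2,2) = exp(-r*dt) * [p*1.317666 + (1-p)*0.000000] = 0.607079; exercise = 0.000000; V(2,2) = max -> 0.607079
  V(1,0) = exp(-r*dt) * [p*21.050102 + (1-p)*5.900311] = 12.878685; exercise = 11.265029; V(1,0) = max -> 12.878685
  V(1,1) = exp(-r*dt) * [p*5.900311 + (1-p)*0.607079] = 3.045638; exercise = 0.000000; V(1,1) = max -> 3.045638
  V(0,0) = exp(-r*dt) * [p*12.878685 + (1-p)*3.045638] = 7.575183; exercise = 2.860000; V(0,0) = max -> 7.575183

Answer: Price = V(0,0) = 7.5752


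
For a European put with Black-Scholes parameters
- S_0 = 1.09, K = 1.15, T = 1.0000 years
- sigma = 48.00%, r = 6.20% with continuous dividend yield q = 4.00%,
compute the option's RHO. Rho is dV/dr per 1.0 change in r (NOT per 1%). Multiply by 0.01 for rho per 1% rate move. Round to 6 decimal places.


Answer: Rho = -0.670268

Derivation:
d1 = 0.1741994872; d2 = -0.3058005128
phi(d1) = 0.3929349259; exp(-qT) = 0.9607894392; exp(-rT) = 0.9398828868
N(-d2) = 0.6201217310
Rho = -K*T*exp(-rT)*N(-d2) = -1.1500 * 1.0000 * 0.9398828868 * 0.6201217310 = -0.670268


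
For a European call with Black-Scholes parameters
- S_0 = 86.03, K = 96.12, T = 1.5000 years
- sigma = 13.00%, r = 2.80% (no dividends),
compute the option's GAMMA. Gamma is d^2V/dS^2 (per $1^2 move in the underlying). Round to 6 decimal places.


Answer: Gamma = 0.027365

Derivation:
d1 = -0.3531431764; d2 = -0.5123600096
phi(d1) = 0.3748259160; exp(-qT) = 1.0000000000; exp(-rT) = 0.9588697806
Gamma = exp(-qT) * phi(d1) / (S * sigma * sqrt(T)) = 1.0000000000 * 0.3748259160 / (86.0300 * 0.1300 * 1.2247448714) = 0.027365


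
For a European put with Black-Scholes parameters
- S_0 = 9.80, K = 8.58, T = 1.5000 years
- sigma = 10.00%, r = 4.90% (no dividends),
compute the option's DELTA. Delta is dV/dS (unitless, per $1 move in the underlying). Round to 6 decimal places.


Answer: Delta = -0.040329

Derivation:
d1 = 1.7468819603; d2 = 1.6244074731
phi(d1) = 0.0867489621; exp(-qT) = 1.0000000000; exp(-rT) = 0.9291361458
N(-d1) = 0.0403289078
Delta = -exp(-qT) * N(-d1) = -1.0000000000 * 0.0403289078 = -0.040329


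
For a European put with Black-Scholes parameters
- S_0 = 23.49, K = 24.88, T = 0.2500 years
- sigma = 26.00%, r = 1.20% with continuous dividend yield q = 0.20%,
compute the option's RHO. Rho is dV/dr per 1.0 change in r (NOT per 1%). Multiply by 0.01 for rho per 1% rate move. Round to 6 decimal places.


d1 = -0.3579959169; d2 = -0.4879959169
phi(d1) = 0.3741797165; exp(-qT) = 0.9995001250; exp(-rT) = 0.9970044955
N(-d2) = 0.6872236334
Rho = -K*T*exp(-rT)*N(-d2) = -24.8800 * 0.2500 * 0.9970044955 * 0.6872236334 = -4.261727

Answer: Rho = -4.261727


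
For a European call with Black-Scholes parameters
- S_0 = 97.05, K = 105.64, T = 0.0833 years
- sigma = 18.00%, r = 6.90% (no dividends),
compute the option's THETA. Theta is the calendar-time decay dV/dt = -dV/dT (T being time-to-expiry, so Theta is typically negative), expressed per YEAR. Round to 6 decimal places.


d1 = -1.4958984818; d2 = -1.5478496127
phi(d1) = 0.1303157839; exp(-qT) = 1.0000000000; exp(-rT) = 0.9942687864
Theta = -S*exp(-qT)*phi(d1)*sigma/(2*sqrt(T)) - r*K*exp(-rT)*N(d2) + q*S*exp(-qT)*N(d1)
N(d1) = 0.0673400560; N(d2) = 0.0608292542; sqrt(T) = 0.2886173938
Term 1 = -97.0500 * 1.0000000000 * 0.1303157839 * 0.1800 / (2 * 0.2886173938) = -3.9437789923
Term 2 = -0.0690 * 105.6400 * 0.9942687864 * 0.0608292542 = -0.4408529799
Term 3 = 0 (no dividend yield, q = 0)
Theta = -3.9437789923 + (-0.4408529799) + (0.0000000000) = -4.384632

Answer: Theta = -4.384632


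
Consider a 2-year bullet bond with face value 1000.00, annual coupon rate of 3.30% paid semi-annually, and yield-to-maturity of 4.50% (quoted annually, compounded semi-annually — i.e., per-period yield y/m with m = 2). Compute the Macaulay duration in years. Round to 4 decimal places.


Coupon per period c = face * coupon_rate / m = 16.500000
Periods per year m = 2; per-period yield y/m = 0.022500
Number of cashflows N = 4
Cashflows (t years, CF_t, discount factor 1/(1+y/m)^(m*t), PV):
  t = 0.5000: CF_t = 16.500000, DF = 0.977995, PV = 16.136919
  t = 1.0000: CF_t = 16.500000, DF = 0.956474, PV = 15.781828
  t = 1.5000: CF_t = 16.500000, DF = 0.935427, PV = 15.434551
  t = 2.0000: CF_t = 1016.500000, DF = 0.914843, PV = 929.938260
Price P = sum_t PV_t = 977.291559
Macaulay numerator sum_t t * PV_t:
  t * PV_t at t = 0.5000: 8.068460
  t * PV_t at t = 1.0000: 15.781828
  t * PV_t at t = 1.5000: 23.151826
  t * PV_t at t = 2.0000: 1859.876521
Macaulay duration D = (sum_t t * PV_t) / P = 1906.878635 / 977.291559 = 1.951187

Answer: Macaulay duration = 1.9512 years


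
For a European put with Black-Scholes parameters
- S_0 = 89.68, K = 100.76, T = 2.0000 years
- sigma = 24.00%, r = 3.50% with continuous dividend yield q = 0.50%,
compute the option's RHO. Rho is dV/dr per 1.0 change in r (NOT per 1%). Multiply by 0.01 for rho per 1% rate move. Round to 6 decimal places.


Answer: Rho = -118.679205

Derivation:
d1 = 0.0032595480; d2 = -0.3361517070
phi(d1) = 0.3989401611; exp(-qT) = 0.9900498337; exp(-rT) = 0.9323938199
N(-d2) = 0.6316217659
Rho = -K*T*exp(-rT)*N(-d2) = -100.7600 * 2.0000 * 0.9323938199 * 0.6316217659 = -118.679205


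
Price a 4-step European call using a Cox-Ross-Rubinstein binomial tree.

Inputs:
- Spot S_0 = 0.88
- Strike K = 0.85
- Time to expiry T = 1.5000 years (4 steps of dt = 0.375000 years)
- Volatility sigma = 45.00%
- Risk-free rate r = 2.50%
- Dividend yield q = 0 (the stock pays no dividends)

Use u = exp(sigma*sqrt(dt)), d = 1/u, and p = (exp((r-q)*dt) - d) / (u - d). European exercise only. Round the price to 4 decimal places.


dt = T/N = 0.375000
u = exp(sigma*sqrt(dt)) = 1.317278; d = 1/u = 0.759141
p = (exp((r-q)*dt) - d) / (u - d) = 0.448417
Discount per step: exp(-r*dt) = 0.990669
Stock lattice S(k, i) with i counting down-moves:
  k=0: S(0,0) = 0.8800
  k=1: S(1,0) = 1.1592; S(1,1) = 0.6680
  k=2: S(2,0) = 1.5270; S(2,1) = 0.8800; S(2,2) = 0.5071
  k=3: S(3,0) = 2.0115; S(3,1) = 1.1592; S(3,2) = 0.6680; S(3,3) = 0.3850
  k=4: S(4,0) = 2.6497; S(4,1) = 1.5270; S(4,2) = 0.8800; S(4,3) = 0.5071; S(4,4) = 0.2923
Terminal payoffs V(N, i) = max(S_T - K, 0):
  V(4,0) = 1.799675; V(4,1) = 0.676995; V(4,2) = 0.030000; V(4,3) = 0.000000; V(4,4) = 0.000000
Backward induction: V(k, i) = exp(-r*dt) * [p * V(k+1, i) + (1-p) * V(k+1, i+1)].
  V(3,0) = exp(-r*dt) * [p*1.799675 + (1-p)*0.676995] = 1.169409
  V(3,1) = exp(-r*dt) * [p*0.676995 + (1-p)*0.030000] = 0.317136
  V(3,2) = exp(-r*dt) * [p*0.030000 + (1-p)*0.000000] = 0.013327
  V(3,3) = exp(-r*dt) * [p*0.000000 + (1-p)*0.000000] = 0.000000
  V(2,0) = exp(-r*dt) * [p*1.169409 + (1-p)*0.317136] = 0.692784
  V(2,1) = exp(-r*dt) * [p*0.317136 + (1-p)*0.013327] = 0.148165
  V(2,2) = exp(-r*dt) * [p*0.013327 + (1-p)*0.000000] = 0.005920
  V(1,0) = exp(-r*dt) * [p*0.692784 + (1-p)*0.148165] = 0.388720
  V(1,1) = exp(-r*dt) * [p*0.148165 + (1-p)*0.005920] = 0.069055
  V(0,0) = exp(-r*dt) * [p*0.388720 + (1-p)*0.069055] = 0.210416

Answer: Price = V(0,0) = 0.2104


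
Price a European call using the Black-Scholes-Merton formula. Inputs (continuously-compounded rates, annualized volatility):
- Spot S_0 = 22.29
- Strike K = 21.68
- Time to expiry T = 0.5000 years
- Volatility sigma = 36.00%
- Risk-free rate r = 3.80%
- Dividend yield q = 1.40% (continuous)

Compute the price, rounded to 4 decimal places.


d1 = (ln(S/K) + (r - q + 0.5*sigma^2) * T) / (sigma * sqrt(T)) = 0.28342400
d2 = d1 - sigma * sqrt(T) = 0.02886556
exp(-rT) = 0.98117936; exp(-qT) = 0.99302444
C = S_0 * exp(-qT) * N(d1) - K * exp(-rT) * N(d2)
N(d1) = 0.61157408; N(d2) = 0.51151409
C = 22.2900 * 0.99302444 * 0.61157408 - 21.6800 * 0.98117936 * 0.51151409 = 2.6560

Answer: Price = 2.6560


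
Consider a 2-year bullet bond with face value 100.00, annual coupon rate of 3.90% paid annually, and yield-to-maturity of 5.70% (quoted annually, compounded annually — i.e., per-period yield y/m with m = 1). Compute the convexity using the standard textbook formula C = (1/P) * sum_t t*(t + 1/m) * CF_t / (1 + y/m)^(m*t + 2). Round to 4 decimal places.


Coupon per period c = face * coupon_rate / m = 3.900000
Periods per year m = 1; per-period yield y/m = 0.057000
Number of cashflows N = 2
Cashflows (t years, CF_t, discount factor 1/(1+y/m)^(m*t), PV):
  t = 1.0000: CF_t = 3.900000, DF = 0.946074, PV = 3.689688
  t = 2.0000: CF_t = 103.900000, DF = 0.895056, PV = 92.996279
Price P = sum_t PV_t = 96.685967
Convexity numerator sum_t t*(t + 1/m) * CF_t / (1+y/m)^(m*t + 2):
  t = 1.0000: term = 6.604952
  t = 2.0000: term = 499.421056
Convexity = (1/P) * sum = 506.026008 / 96.685967 = 5.233707

Answer: Convexity = 5.2337


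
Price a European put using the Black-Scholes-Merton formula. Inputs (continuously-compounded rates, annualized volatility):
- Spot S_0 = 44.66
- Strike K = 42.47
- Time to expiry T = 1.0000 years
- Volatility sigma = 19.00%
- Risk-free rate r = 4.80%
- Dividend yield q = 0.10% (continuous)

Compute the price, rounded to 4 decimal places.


d1 = (ln(S/K) + (r - q + 0.5*sigma^2) * T) / (sigma * sqrt(T)) = 0.60700159
d2 = d1 - sigma * sqrt(T) = 0.41700159
exp(-rT) = 0.95313379; exp(-qT) = 0.99900050
P = K * exp(-rT) * N(-d2) - S_0 * exp(-qT) * N(-d1)
N(-d1) = 0.27192493; N(-d2) = 0.33833862
P = 42.4700 * 0.95313379 * 0.33833862 - 44.6600 * 0.99900050 * 0.27192493 = 1.5638

Answer: Price = 1.5638


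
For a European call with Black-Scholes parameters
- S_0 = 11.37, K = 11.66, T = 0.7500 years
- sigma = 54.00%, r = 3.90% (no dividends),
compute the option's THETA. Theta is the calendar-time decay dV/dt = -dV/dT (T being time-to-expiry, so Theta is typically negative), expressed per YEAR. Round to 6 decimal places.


Answer: Theta = -1.554678

Derivation:
d1 = 0.2425173210; d2 = -0.2251363971
phi(d1) = 0.3873812771; exp(-qT) = 1.0000000000; exp(-rT) = 0.9711736407
Theta = -S*exp(-qT)*phi(d1)*sigma/(2*sqrt(T)) - r*K*exp(-rT)*N(d2) + q*S*exp(-qT)*N(d1)
N(d1) = 0.5958103314; N(d2) = 0.4109365835; sqrt(T) = 0.8660254038
Term 1 = -11.3700 * 1.0000000000 * 0.3873812771 * 0.5400 / (2 * 0.8660254038) = -1.3731950326
Term 2 = -0.0390 * 11.6600 * 0.9711736407 * 0.4109365835 = -0.1814825403
Term 3 = 0 (no dividend yield, q = 0)
Theta = -1.3731950326 + (-0.1814825403) + (0.0000000000) = -1.554678


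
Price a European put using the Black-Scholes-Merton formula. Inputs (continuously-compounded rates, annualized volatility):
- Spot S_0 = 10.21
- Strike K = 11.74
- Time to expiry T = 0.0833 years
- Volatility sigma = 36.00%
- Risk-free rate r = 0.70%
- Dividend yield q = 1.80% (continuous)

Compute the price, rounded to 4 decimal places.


d1 = (ln(S/K) + (r - q + 0.5*sigma^2) * T) / (sigma * sqrt(T)) = -1.30076709
d2 = d1 - sigma * sqrt(T) = -1.40466935
exp(-rT) = 0.99941707; exp(-qT) = 0.99850172
P = K * exp(-rT) * N(-d2) - S_0 * exp(-qT) * N(-d1)
N(-d1) = 0.90333090; N(-d2) = 0.91994019
P = 11.7400 * 0.99941707 * 0.91994019 - 10.2100 * 0.99850172 * 0.90333090 = 1.5846

Answer: Price = 1.5846


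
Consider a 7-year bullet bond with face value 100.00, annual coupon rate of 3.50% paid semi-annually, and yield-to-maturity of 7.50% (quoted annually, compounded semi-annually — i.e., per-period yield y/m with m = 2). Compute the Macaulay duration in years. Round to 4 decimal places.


Answer: Macaulay duration = 6.1508 years

Derivation:
Coupon per period c = face * coupon_rate / m = 1.750000
Periods per year m = 2; per-period yield y/m = 0.037500
Number of cashflows N = 14
Cashflows (t years, CF_t, discount factor 1/(1+y/m)^(m*t), PV):
  t = 0.5000: CF_t = 1.750000, DF = 0.963855, PV = 1.686747
  t = 1.0000: CF_t = 1.750000, DF = 0.929017, PV = 1.625780
  t = 1.5000: CF_t = 1.750000, DF = 0.895438, PV = 1.567017
  t = 2.0000: CF_t = 1.750000, DF = 0.863073, PV = 1.510378
  t = 2.5000: CF_t = 1.750000, DF = 0.831878, PV = 1.455786
  t = 3.0000: CF_t = 1.750000, DF = 0.801810, PV = 1.403167
  t = 3.5000: CF_t = 1.750000, DF = 0.772829, PV = 1.352450
  t = 4.0000: CF_t = 1.750000, DF = 0.744895, PV = 1.303567
  t = 4.5000: CF_t = 1.750000, DF = 0.717971, PV = 1.256450
  t = 5.0000: CF_t = 1.750000, DF = 0.692020, PV = 1.211036
  t = 5.5000: CF_t = 1.750000, DF = 0.667008, PV = 1.167263
  t = 6.0000: CF_t = 1.750000, DF = 0.642899, PV = 1.125073
  t = 6.5000: CF_t = 1.750000, DF = 0.619662, PV = 1.084408
  t = 7.0000: CF_t = 101.750000, DF = 0.597264, PV = 60.771638
Price P = sum_t PV_t = 78.520760
Macaulay numerator sum_t t * PV_t:
  t * PV_t at t = 0.5000: 0.843373
  t * PV_t at t = 1.0000: 1.625780
  t * PV_t at t = 1.5000: 2.350526
  t * PV_t at t = 2.0000: 3.020756
  t * PV_t at t = 2.5000: 3.639465
  t * PV_t at t = 3.0000: 4.209502
  t * PV_t at t = 3.5000: 4.733576
  t * PV_t at t = 4.0000: 5.214266
  t * PV_t at t = 4.5000: 5.654024
  t * PV_t at t = 5.0000: 6.055179
  t * PV_t at t = 5.5000: 6.419949
  t * PV_t at t = 6.0000: 6.750439
  t * PV_t at t = 6.5000: 7.048651
  t * PV_t at t = 7.0000: 425.401466
Macaulay duration D = (sum_t t * PV_t) / P = 482.966953 / 78.520760 = 6.150819


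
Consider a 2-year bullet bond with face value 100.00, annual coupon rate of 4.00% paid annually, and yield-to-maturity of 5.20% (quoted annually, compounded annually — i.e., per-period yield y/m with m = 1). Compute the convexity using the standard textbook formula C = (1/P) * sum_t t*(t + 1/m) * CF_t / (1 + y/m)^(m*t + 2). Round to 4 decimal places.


Coupon per period c = face * coupon_rate / m = 4.000000
Periods per year m = 1; per-period yield y/m = 0.052000
Number of cashflows N = 2
Cashflows (t years, CF_t, discount factor 1/(1+y/m)^(m*t), PV):
  t = 1.0000: CF_t = 4.000000, DF = 0.950570, PV = 3.802281
  t = 2.0000: CF_t = 104.000000, DF = 0.903584, PV = 93.972733
Price P = sum_t PV_t = 97.775015
Convexity numerator sum_t t*(t + 1/m) * CF_t / (1+y/m)^(m*t + 2):
  t = 1.0000: term = 6.871361
  t = 2.0000: term = 509.473536
Convexity = (1/P) * sum = 516.344897 / 97.775015 = 5.280949

Answer: Convexity = 5.2809


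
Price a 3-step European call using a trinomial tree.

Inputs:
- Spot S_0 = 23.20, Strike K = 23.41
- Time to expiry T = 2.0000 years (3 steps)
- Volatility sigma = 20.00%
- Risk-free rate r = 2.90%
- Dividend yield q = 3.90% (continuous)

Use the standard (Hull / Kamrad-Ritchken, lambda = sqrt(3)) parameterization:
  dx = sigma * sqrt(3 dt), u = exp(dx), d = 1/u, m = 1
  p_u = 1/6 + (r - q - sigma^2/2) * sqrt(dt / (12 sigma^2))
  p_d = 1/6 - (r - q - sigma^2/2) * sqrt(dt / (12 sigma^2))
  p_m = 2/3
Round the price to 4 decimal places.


Answer: Price = V(0,0) = 1.9242

Derivation:
dt = T/N = 0.666667; dx = sigma*sqrt(3*dt) = 0.282843
u = exp(dx) = 1.326896; d = 1/u = 0.753638
p_u = 0.131311, p_m = 0.666667, p_d = 0.202022
Discount per step: exp(-r*dt) = 0.980852
Stock lattice S(k, j) with j the centered position index:
  k=0: S(0,+0) = 23.2000
  k=1: S(1,-1) = 17.4844; S(1,+0) = 23.2000; S(1,+1) = 30.7840
  k=2: S(2,-2) = 13.1769; S(2,-1) = 17.4844; S(2,+0) = 23.2000; S(2,+1) = 30.7840; S(2,+2) = 40.8472
  k=3: S(3,-3) = 9.9306; S(3,-2) = 13.1769; S(3,-1) = 17.4844; S(3,+0) = 23.2000; S(3,+1) = 30.7840; S(3,+2) = 40.8472; S(3,+3) = 54.2000
Terminal payoffs V(N, j) = max(S_T - K, 0):
  V(3,-3) = 0.000000; V(3,-2) = 0.000000; V(3,-1) = 0.000000; V(3,+0) = 0.000000; V(3,+1) = 7.373997; V(3,+2) = 17.437177; V(3,+3) = 30.789973
Backward induction: V(k, j) = exp(-r*dt) * [p_u * V(k+1, j+1) + p_m * V(k+1, j) + p_d * V(k+1, j-1)]
  V(2,-2) = exp(-r*dt) * [p_u*0.000000 + p_m*0.000000 + p_d*0.000000] = 0.000000
  V(2,-1) = exp(-r*dt) * [p_u*0.000000 + p_m*0.000000 + p_d*0.000000] = 0.000000
  V(2,+0) = exp(-r*dt) * [p_u*7.373997 + p_m*0.000000 + p_d*0.000000] = 0.949749
  V(2,+1) = exp(-r*dt) * [p_u*17.437177 + p_m*7.373997 + p_d*0.000000] = 7.067725
  V(2,+2) = exp(-r*dt) * [p_u*30.789973 + p_m*17.437177 + p_d*7.373997] = 16.829039
  V(1,-1) = exp(-r*dt) * [p_u*0.949749 + p_m*0.000000 + p_d*0.000000] = 0.122325
  V(1,+0) = exp(-r*dt) * [p_u*7.067725 + p_m*0.949749 + p_d*0.000000] = 1.531344
  V(1,+1) = exp(-r*dt) * [p_u*16.829039 + p_m*7.067725 + p_d*0.949749] = 6.977323
  V(0,+0) = exp(-r*dt) * [p_u*6.977323 + p_m*1.531344 + p_d*0.122325] = 1.924246


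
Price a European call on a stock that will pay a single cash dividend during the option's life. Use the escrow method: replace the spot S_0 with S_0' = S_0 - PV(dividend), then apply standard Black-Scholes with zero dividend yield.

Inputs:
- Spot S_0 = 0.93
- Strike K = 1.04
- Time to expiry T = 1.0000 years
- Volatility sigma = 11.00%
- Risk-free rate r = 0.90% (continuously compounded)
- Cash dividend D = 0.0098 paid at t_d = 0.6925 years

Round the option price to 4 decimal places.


PV(D) = D * exp(-r * t_d) = 0.0098 * 0.99378688 = 0.00973911
S_0' = S_0 - PV(D) = 0.9300 - 0.00973911 = 0.92026089
d1 = (ln(S_0'/K) + (r + sigma^2/2)*T) / (sigma*sqrt(T)) = -0.97517080
d2 = d1 - sigma*sqrt(T) = -1.08517080
exp(-rT) = 0.99104038
N(d1) = 0.16473777; N(d2) = 0.13892301
C = S_0' * N(d1) - K * exp(-rT) * N(d2) = 0.92026089 * 0.16473777 - 1.0400 * 0.99104038 * 0.13892301 = 0.0084

Answer: Price = 0.0084


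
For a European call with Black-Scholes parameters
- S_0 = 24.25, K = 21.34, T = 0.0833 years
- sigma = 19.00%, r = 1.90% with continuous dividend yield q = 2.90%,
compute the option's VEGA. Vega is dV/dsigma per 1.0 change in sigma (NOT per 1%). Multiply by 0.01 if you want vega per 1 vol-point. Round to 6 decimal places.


Answer: Vega = 0.178838

Derivation:
d1 = 2.3433671099; d2 = 2.2885298050
phi(d1) = 0.0256138198; exp(-qT) = 0.9975872155; exp(-rT) = 0.9984185518
Vega = S * exp(-qT) * phi(d1) * sqrt(T) = 24.2500 * 0.9975872155 * 0.0256138198 * 0.2886173938 = 0.178838


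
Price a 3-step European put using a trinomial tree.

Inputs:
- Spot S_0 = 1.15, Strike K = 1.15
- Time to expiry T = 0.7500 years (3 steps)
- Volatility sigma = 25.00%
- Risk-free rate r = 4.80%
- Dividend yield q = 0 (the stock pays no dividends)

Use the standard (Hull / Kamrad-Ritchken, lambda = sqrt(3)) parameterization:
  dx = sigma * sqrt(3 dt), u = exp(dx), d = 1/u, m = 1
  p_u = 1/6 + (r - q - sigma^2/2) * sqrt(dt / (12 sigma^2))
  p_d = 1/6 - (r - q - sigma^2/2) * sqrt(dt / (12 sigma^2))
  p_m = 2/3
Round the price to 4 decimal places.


Answer: Price = V(0,0) = 0.0693

Derivation:
dt = T/N = 0.250000; dx = sigma*sqrt(3*dt) = 0.216506
u = exp(dx) = 1.241731; d = 1/u = 0.805327
p_u = 0.176337, p_m = 0.666667, p_d = 0.156996
Discount per step: exp(-r*dt) = 0.988072
Stock lattice S(k, j) with j the centered position index:
  k=0: S(0,+0) = 1.1500
  k=1: S(1,-1) = 0.9261; S(1,+0) = 1.1500; S(1,+1) = 1.4280
  k=2: S(2,-2) = 0.7458; S(2,-1) = 0.9261; S(2,+0) = 1.1500; S(2,+1) = 1.4280; S(2,+2) = 1.7732
  k=3: S(3,-3) = 0.6006; S(3,-2) = 0.7458; S(3,-1) = 0.9261; S(3,+0) = 1.1500; S(3,+1) = 1.4280; S(3,+2) = 1.7732; S(3,+3) = 2.2018
Terminal payoffs V(N, j) = max(K - S_T, 0):
  V(3,-3) = 0.549359; V(3,-2) = 0.404165; V(3,-1) = 0.223873; V(3,+0) = 0.000000; V(3,+1) = 0.000000; V(3,+2) = 0.000000; V(3,+3) = 0.000000
Backward induction: V(k, j) = exp(-r*dt) * [p_u * V(k+1, j+1) + p_m * V(k+1, j) + p_d * V(k+1, j-1)]
  V(2,-2) = exp(-r*dt) * [p_u*0.223873 + p_m*0.404165 + p_d*0.549359] = 0.390454
  V(2,-1) = exp(-r*dt) * [p_u*0.000000 + p_m*0.223873 + p_d*0.404165] = 0.210164
  V(2,+0) = exp(-r*dt) * [p_u*0.000000 + p_m*0.000000 + p_d*0.223873] = 0.034728
  V(2,+1) = exp(-r*dt) * [p_u*0.000000 + p_m*0.000000 + p_d*0.000000] = 0.000000
  V(2,+2) = exp(-r*dt) * [p_u*0.000000 + p_m*0.000000 + p_d*0.000000] = 0.000000
  V(1,-1) = exp(-r*dt) * [p_u*0.034728 + p_m*0.210164 + p_d*0.390454] = 0.205057
  V(1,+0) = exp(-r*dt) * [p_u*0.000000 + p_m*0.034728 + p_d*0.210164] = 0.055477
  V(1,+1) = exp(-r*dt) * [p_u*0.000000 + p_m*0.000000 + p_d*0.034728] = 0.005387
  V(0,+0) = exp(-r*dt) * [p_u*0.005387 + p_m*0.055477 + p_d*0.205057] = 0.069291


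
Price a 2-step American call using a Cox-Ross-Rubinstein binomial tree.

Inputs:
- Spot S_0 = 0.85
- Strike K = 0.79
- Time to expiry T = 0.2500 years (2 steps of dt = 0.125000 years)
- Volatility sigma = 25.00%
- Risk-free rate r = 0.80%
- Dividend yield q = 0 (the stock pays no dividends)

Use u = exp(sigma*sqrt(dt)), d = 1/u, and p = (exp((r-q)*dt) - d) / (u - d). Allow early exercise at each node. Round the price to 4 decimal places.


Answer: Price = V(0,0) = 0.0823

Derivation:
dt = T/N = 0.125000
u = exp(sigma*sqrt(dt)) = 1.092412; d = 1/u = 0.915405
p = (exp((r-q)*dt) - d) / (u - d) = 0.483570
Discount per step: exp(-r*dt) = 0.999000
Stock lattice S(k, i) with i counting down-moves:
  k=0: S(0,0) = 0.8500
  k=1: S(1,0) = 0.9286; S(1,1) = 0.7781
  k=2: S(2,0) = 1.0144; S(2,1) = 0.8500; S(2,2) = 0.7123
Terminal payoffs V(N, i) = max(S_T - K, 0):
  V(2,0) = 0.224360; V(2,1) = 0.060000; V(2,2) = 0.000000
Backward induction: V(k, i) = exp(-r*dt) * [p * V(k+1, i) + (1-p) * V(k+1, i+1)]; then take max(V_cont, immediate exercise) for American.
  V(1,0) = exp(-r*dt) * [p*0.224360 + (1-p)*0.060000] = 0.139340; exercise = 0.138550; V(1,0) = max -> 0.139340
  V(1,1) = exp(-r*dt) * [p*0.060000 + (1-p)*0.000000] = 0.028985; exercise = 0.000000; V(1,1) = max -> 0.028985
  V(0,0) = exp(-r*dt) * [p*0.139340 + (1-p)*0.028985] = 0.082267; exercise = 0.060000; V(0,0) = max -> 0.082267


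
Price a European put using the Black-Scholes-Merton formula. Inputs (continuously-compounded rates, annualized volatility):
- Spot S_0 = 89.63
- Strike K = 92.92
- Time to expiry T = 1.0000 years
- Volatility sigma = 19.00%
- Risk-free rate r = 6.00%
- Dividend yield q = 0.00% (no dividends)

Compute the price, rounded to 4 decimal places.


d1 = (ln(S/K) + (r - q + 0.5*sigma^2) * T) / (sigma * sqrt(T)) = 0.22105883
d2 = d1 - sigma * sqrt(T) = 0.03105883
exp(-rT) = 0.94176453; exp(-qT) = 1.00000000
P = K * exp(-rT) * N(-d2) - S_0 * exp(-qT) * N(-d1)
N(-d1) = 0.41252331; N(-d2) = 0.48761131
P = 92.9200 * 0.94176453 * 0.48761131 - 89.6300 * 1.00000000 * 0.41252331 = 5.6958

Answer: Price = 5.6958


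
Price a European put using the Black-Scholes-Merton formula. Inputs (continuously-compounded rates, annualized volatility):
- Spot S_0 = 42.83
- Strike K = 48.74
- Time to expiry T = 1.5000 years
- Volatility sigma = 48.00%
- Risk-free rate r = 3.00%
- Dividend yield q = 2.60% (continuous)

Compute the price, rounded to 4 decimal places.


Answer: Price = 13.0653

Derivation:
d1 = (ln(S/K) + (r - q + 0.5*sigma^2) * T) / (sigma * sqrt(T)) = 0.08426711
d2 = d1 - sigma * sqrt(T) = -0.50361042
exp(-rT) = 0.95599748; exp(-qT) = 0.96175071
P = K * exp(-rT) * N(-d2) - S_0 * exp(-qT) * N(-d1)
N(-d1) = 0.46642203; N(-d2) = 0.69273242
P = 48.7400 * 0.95599748 * 0.69273242 - 42.8300 * 0.96175071 * 0.46642203 = 13.0653


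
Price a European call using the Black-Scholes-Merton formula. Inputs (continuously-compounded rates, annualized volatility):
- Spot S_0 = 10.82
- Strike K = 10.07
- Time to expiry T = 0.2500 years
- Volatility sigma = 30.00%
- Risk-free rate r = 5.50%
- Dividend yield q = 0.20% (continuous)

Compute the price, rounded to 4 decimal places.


Answer: Price = 1.1582

Derivation:
d1 = (ln(S/K) + (r - q + 0.5*sigma^2) * T) / (sigma * sqrt(T)) = 0.64223711
d2 = d1 - sigma * sqrt(T) = 0.49223711
exp(-rT) = 0.98634410; exp(-qT) = 0.99950012
C = S_0 * exp(-qT) * N(d1) - K * exp(-rT) * N(d2)
N(d1) = 0.73964038; N(d2) = 0.68872413
C = 10.8200 * 0.99950012 * 0.73964038 - 10.0700 * 0.98634410 * 0.68872413 = 1.1582


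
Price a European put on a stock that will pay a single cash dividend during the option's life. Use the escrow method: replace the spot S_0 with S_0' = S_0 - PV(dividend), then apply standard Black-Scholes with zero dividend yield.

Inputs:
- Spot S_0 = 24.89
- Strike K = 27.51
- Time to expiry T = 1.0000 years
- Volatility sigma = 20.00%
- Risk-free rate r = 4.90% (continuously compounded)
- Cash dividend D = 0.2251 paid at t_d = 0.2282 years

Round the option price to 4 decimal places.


Answer: Price = 2.8796

Derivation:
PV(D) = D * exp(-r * t_d) = 0.2251 * 0.98888048 = 0.22259700
S_0' = S_0 - PV(D) = 24.8900 - 0.22259700 = 24.66740300
d1 = (ln(S_0'/K) + (r + sigma^2/2)*T) / (sigma*sqrt(T)) = -0.20033460
d2 = d1 - sigma*sqrt(T) = -0.40033460
exp(-rT) = 0.95218113
N(-d1) = 0.57939055; N(-d2) = 0.65554496
P = K * exp(-rT) * N(-d2) - S_0' * N(-d1) = 27.5100 * 0.95218113 * 0.65554496 - 24.66740300 * 0.57939055 = 2.8796


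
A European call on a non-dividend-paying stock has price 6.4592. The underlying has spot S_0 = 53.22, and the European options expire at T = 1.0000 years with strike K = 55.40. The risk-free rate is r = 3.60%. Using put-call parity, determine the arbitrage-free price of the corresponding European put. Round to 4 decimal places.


Answer: Put price = 6.6803

Derivation:
Put-call parity: C - P = S_0 * exp(-qT) - K * exp(-rT).
S_0 * exp(-qT) = 53.2200 * 1.00000000 = 53.22000000
K * exp(-rT) = 55.4000 * 0.96464029 = 53.44107226
P = C - S*exp(-qT) + K*exp(-rT)
P = 6.4592 - 53.22000000 + 53.44107226 = 6.6803


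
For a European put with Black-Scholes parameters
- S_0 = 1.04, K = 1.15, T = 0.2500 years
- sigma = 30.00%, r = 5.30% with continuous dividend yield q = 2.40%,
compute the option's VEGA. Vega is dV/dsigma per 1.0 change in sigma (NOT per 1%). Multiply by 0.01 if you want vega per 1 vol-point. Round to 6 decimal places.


d1 = -0.5469415281; d2 = -0.6969415281
phi(d1) = 0.3435196201; exp(-qT) = 0.9940179641; exp(-rT) = 0.9868373948
Vega = S * exp(-qT) * phi(d1) * sqrt(T) = 1.0400 * 0.9940179641 * 0.3435196201 * 0.5000000000 = 0.177562

Answer: Vega = 0.177562


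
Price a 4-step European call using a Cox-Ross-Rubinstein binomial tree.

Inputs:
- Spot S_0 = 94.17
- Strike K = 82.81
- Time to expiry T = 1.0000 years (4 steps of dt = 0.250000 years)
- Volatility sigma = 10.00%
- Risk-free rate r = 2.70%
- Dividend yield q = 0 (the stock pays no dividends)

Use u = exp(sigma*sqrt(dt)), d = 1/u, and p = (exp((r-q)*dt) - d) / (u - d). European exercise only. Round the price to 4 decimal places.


Answer: Price = V(0,0) = 13.7835

Derivation:
dt = T/N = 0.250000
u = exp(sigma*sqrt(dt)) = 1.051271; d = 1/u = 0.951229
p = (exp((r-q)*dt) - d) / (u - d) = 0.555203
Discount per step: exp(-r*dt) = 0.993273
Stock lattice S(k, i) with i counting down-moves:
  k=0: S(0,0) = 94.1700
  k=1: S(1,0) = 98.9982; S(1,1) = 89.5773
  k=2: S(2,0) = 104.0739; S(2,1) = 94.1700; S(2,2) = 85.2085
  k=3: S(3,0) = 109.4099; S(3,1) = 98.9982; S(3,2) = 89.5773; S(3,3) = 81.0529
  k=4: S(4,0) = 115.0195; S(4,1) = 104.0739; S(4,2) = 94.1700; S(4,3) = 85.2085; S(4,4) = 77.0999
Terminal payoffs V(N, i) = max(S_T - K, 0):
  V(4,0) = 32.209498; V(4,1) = 21.263945; V(4,2) = 11.360000; V(4,3) = 2.398540; V(4,4) = 0.000000
Backward induction: V(k, i) = exp(-r*dt) * [p * V(k+1, i) + (1-p) * V(k+1, i+1)].
  V(3,0) = exp(-r*dt) * [p*32.209498 + (1-p)*21.263945] = 27.157016
  V(3,1) = exp(-r*dt) * [p*21.263945 + (1-p)*11.360000] = 16.745284
  V(3,2) = exp(-r*dt) * [p*11.360000 + (1-p)*2.398540] = 7.324360
  V(3,3) = exp(-r*dt) * [p*2.398540 + (1-p)*0.000000] = 1.322717
  V(2,0) = exp(-r*dt) * [p*27.157016 + (1-p)*16.745284] = 22.374368
  V(2,1) = exp(-r*dt) * [p*16.745284 + (1-p)*7.324360] = 12.470423
  V(2,2) = exp(-r*dt) * [p*7.324360 + (1-p)*1.322717] = 4.623531
  V(1,0) = exp(-r*dt) * [p*22.374368 + (1-p)*12.470423] = 17.848237
  V(1,1) = exp(-r*dt) * [p*12.470423 + (1-p)*4.623531] = 8.919735
  V(0,0) = exp(-r*dt) * [p*17.848237 + (1-p)*8.919735] = 13.783510


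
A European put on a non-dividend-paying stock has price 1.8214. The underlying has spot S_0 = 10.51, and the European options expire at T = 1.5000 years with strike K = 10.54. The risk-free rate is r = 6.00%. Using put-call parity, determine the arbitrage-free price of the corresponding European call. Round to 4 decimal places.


Put-call parity: C - P = S_0 * exp(-qT) - K * exp(-rT).
S_0 * exp(-qT) = 10.5100 * 1.00000000 = 10.51000000
K * exp(-rT) = 10.5400 * 0.91393119 = 9.63283469
C = P + S*exp(-qT) - K*exp(-rT)
C = 1.8214 + 10.51000000 - 9.63283469 = 2.6986

Answer: Call price = 2.6986


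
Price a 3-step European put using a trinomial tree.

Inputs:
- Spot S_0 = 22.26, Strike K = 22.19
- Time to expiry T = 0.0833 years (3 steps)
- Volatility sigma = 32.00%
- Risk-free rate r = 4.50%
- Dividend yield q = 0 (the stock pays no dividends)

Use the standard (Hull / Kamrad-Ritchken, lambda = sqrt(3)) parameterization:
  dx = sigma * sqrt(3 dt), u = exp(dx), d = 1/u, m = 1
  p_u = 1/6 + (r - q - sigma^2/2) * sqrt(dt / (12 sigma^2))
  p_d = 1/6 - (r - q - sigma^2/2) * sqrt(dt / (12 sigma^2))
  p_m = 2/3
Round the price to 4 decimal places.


dt = T/N = 0.027767; dx = sigma*sqrt(3*dt) = 0.092358
u = exp(dx) = 1.096757; d = 1/u = 0.911779
p_u = 0.165735, p_m = 0.666667, p_d = 0.167599
Discount per step: exp(-r*dt) = 0.998751
Stock lattice S(k, j) with j the centered position index:
  k=0: S(0,+0) = 22.2600
  k=1: S(1,-1) = 20.2962; S(1,+0) = 22.2600; S(1,+1) = 24.4138
  k=2: S(2,-2) = 18.5057; S(2,-1) = 20.2962; S(2,+0) = 22.2600; S(2,+1) = 24.4138; S(2,+2) = 26.7760
  k=3: S(3,-3) = 16.8731; S(3,-2) = 18.5057; S(3,-1) = 20.2962; S(3,+0) = 22.2600; S(3,+1) = 24.4138; S(3,+2) = 26.7760; S(3,+3) = 29.3668
Terminal payoffs V(N, j) = max(K - S_T, 0):
  V(3,-3) = 5.316934; V(3,-2) = 3.684348; V(3,-1) = 1.893798; V(3,+0) = 0.000000; V(3,+1) = 0.000000; V(3,+2) = 0.000000; V(3,+3) = 0.000000
Backward induction: V(k, j) = exp(-r*dt) * [p_u * V(k+1, j+1) + p_m * V(k+1, j) + p_d * V(k+1, j-1)]
  V(2,-2) = exp(-r*dt) * [p_u*1.893798 + p_m*3.684348 + p_d*5.316934] = 3.656639
  V(2,-1) = exp(-r*dt) * [p_u*0.000000 + p_m*1.893798 + p_d*3.684348] = 1.877676
  V(2,+0) = exp(-r*dt) * [p_u*0.000000 + p_m*0.000000 + p_d*1.893798] = 0.317002
  V(2,+1) = exp(-r*dt) * [p_u*0.000000 + p_m*0.000000 + p_d*0.000000] = 0.000000
  V(2,+2) = exp(-r*dt) * [p_u*0.000000 + p_m*0.000000 + p_d*0.000000] = 0.000000
  V(1,-1) = exp(-r*dt) * [p_u*0.317002 + p_m*1.877676 + p_d*3.656639] = 1.914776
  V(1,+0) = exp(-r*dt) * [p_u*0.000000 + p_m*0.317002 + p_d*1.877676] = 0.525374
  V(1,+1) = exp(-r*dt) * [p_u*0.000000 + p_m*0.000000 + p_d*0.317002] = 0.053063
  V(0,+0) = exp(-r*dt) * [p_u*0.053063 + p_m*0.525374 + p_d*1.914776] = 0.679108

Answer: Price = V(0,0) = 0.6791
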